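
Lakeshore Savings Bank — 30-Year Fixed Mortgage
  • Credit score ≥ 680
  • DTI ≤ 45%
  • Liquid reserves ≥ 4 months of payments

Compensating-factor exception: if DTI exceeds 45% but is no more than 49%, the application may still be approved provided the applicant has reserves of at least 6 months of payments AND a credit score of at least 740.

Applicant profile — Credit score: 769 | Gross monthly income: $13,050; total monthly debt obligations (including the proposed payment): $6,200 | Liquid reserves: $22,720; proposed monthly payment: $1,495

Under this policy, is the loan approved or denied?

Credit score 769 ≥ 680 (meets base)
DTI = 6,200/13,050 = 47.5% > 45% — standard DTI limit exceeded.
Liquid reserves cover 22,720/1,495 = 15.2 months — ≥ 4 required
DTI 47.5% is within the 45%–49% exception band; checking compensating factors.
Reserves 15.2 ≥ 6 months; credit score 769 ≥ 740.
Both compensating conditions met → exception applies.

Approved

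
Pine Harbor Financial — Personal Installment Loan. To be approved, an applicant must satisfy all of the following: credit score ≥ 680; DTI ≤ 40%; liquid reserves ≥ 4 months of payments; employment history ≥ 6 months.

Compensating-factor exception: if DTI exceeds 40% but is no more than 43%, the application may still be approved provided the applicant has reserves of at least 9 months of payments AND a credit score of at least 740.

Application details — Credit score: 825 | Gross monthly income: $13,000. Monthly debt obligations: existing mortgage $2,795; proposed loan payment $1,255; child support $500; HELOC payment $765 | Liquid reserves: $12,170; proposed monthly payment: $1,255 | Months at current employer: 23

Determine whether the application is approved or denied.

Approved

Credit score 825 ≥ 680 (meets base)
Total debts = (2,795 + 1,255 + 500 + 765) = 5,315. DTI = 5,315/13,000 = 40.9% > 40% — standard DTI limit exceeded.
Reserves: 12,170 ÷ 1,255 = 9.7 months (meets 4-month minimum)
Employment 23 ≥ 6 months
DTI 40.9% is within the 40%–43% exception band; checking compensating factors.
Override check — reserves: 9.7 mo (ok); score: 825 (ok).
Both compensating conditions met → exception applies.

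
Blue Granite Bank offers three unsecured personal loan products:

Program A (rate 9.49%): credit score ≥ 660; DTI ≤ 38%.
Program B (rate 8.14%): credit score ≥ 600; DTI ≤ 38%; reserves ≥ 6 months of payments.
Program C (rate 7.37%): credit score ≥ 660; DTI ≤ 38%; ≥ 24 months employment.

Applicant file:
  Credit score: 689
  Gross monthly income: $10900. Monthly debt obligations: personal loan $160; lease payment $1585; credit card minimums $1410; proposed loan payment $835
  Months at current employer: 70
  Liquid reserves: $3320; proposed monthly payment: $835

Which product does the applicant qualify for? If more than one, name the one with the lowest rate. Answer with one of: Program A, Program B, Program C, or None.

Program C

Total debts = (160 + 1,585 + 1,410 + 835) = 3,990; DTI = 3,990/10,900 = 36.6%.
Reserves = 3,320/835 = 4.0 months.
Program A: score 689 ≥ 660; DTI 36.6% ≤ 38% → qualifies.
Program B: score 689 ≥ 600; DTI 36.6% ≤ 38%; reserves 4.0 < 6 mo → does not qualify.
Program C: score 689 ≥ 660; DTI 36.6% ≤ 38%; employment 70 ≥ 24 mo → qualifies.
Qualifying: Program A, Program C. Lowest rate is 7.37% → Program C.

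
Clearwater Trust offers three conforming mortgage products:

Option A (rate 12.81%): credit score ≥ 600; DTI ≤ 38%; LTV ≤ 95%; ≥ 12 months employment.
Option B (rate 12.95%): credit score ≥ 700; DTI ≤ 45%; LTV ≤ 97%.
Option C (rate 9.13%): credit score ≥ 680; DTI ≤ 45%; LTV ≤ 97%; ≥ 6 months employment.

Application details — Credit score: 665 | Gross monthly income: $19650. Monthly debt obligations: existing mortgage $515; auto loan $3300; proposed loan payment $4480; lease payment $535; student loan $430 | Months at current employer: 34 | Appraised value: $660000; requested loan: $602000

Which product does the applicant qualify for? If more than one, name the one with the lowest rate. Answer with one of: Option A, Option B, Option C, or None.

Total debts = (515 + 3,300 + 4,480 + 535 + 430) = 9,260; DTI = 9,260/19,650 = 47.1%.
LTV = 602,000/660,000 = 91.2%.
Option A: score 665 ≥ 600; DTI 47.1% > 38%; LTV 91.2% ≤ 95%; employment 34 ≥ 12 mo → does not qualify.
Option B: score 665 < 700; DTI 47.1% > 45%; LTV 91.2% ≤ 97% → does not qualify.
Option C: score 665 < 680; DTI 47.1% > 45%; LTV 91.2% ≤ 97%; employment 34 ≥ 6 mo → does not qualify.

None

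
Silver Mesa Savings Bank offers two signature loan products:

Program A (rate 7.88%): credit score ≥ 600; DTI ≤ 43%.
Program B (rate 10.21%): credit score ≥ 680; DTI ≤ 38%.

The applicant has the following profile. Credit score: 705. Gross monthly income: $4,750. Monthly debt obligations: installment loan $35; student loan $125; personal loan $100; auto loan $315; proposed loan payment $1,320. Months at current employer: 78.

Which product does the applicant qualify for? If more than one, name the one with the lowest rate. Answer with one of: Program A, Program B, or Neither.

Program A

Total debts = (35 + 125 + 100 + 315 + 1,320) = 1,895; DTI = 1,895/4,750 = 39.9%.
Program A: score 705 ≥ 600; DTI 39.9% ≤ 43% → qualifies.
Program B: score 705 ≥ 680; DTI 39.9% > 38% → does not qualify.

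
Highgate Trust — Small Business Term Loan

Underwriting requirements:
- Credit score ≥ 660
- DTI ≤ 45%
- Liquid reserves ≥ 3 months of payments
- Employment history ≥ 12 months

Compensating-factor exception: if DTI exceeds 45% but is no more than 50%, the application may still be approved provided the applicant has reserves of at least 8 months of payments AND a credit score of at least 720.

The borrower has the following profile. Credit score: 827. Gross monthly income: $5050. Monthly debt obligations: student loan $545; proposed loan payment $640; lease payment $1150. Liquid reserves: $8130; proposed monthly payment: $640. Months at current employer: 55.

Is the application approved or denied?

Approved

Credit score 827 ≥ 660 (meets base)
Total debts = (545 + 640 + 1,150) = 2,335. DTI = 2,335/5,050 = 46.2% > 45% — standard DTI limit exceeded.
Reserves: 8,130 ÷ 640 = 12.7 months (meets 3-month minimum)
Employment 55 ≥ 12 months
46.2% falls in the override range (45%–50%), so the compensating-factor test applies.
Override check — reserves: 12.7 mo (ok); score: 827 (ok).
Both compensating conditions met → exception applies.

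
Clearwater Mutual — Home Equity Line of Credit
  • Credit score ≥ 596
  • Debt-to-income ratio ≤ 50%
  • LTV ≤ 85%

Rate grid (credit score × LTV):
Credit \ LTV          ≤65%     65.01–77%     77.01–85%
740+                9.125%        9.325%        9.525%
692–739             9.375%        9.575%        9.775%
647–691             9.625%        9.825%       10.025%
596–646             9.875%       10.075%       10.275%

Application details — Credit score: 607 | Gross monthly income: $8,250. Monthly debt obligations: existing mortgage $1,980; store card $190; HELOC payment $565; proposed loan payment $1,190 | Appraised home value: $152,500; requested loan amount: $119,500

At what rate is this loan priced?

Credit score 607 ≥ 596; Total monthly debts = (1,980 + 190 + 565 + 1,190) = 3,925. DTI = 3,925/8,250 = 47.6% ≤ 50%
Loan-to-value = 119,500/152,500 = 78.4% — pass (85% max)
Row: 607 falls in 596–646. Column: 78.4% falls in 77.01–85%. Rate = 10.275%.

10.275%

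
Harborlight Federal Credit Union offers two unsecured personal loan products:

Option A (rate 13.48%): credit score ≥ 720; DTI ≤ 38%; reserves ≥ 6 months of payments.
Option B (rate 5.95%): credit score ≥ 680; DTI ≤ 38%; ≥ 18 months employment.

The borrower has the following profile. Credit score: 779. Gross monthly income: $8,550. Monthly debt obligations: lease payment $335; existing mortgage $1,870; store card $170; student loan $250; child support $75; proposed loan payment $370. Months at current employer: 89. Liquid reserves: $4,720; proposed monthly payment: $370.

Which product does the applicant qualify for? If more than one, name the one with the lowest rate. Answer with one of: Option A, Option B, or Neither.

Total debts = (335 + 1,870 + 170 + 250 + 75 + 370) = 3,070; DTI = 3,070/8,550 = 35.9%.
Reserves = 4,720/370 = 12.8 months.
Option A: score 779 ≥ 720; DTI 35.9% ≤ 38%; reserves 12.8 ≥ 6 mo → qualifies.
Option B: score 779 ≥ 680; DTI 35.9% ≤ 38%; employment 89 ≥ 18 mo → qualifies.
Qualifying: Option A, Option B. Lowest rate is 5.95% → Option B.

Option B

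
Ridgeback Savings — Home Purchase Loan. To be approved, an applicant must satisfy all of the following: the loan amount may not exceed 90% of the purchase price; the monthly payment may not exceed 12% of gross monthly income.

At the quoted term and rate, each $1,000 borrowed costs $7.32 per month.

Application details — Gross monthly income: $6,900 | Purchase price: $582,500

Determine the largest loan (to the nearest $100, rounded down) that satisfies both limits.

Payment cap: 12% × $6,900 = $828/month.
At $7.32 per $1,000, that supports 828/7.32 × 1,000 ≈ $113,114 → $113,100.
LTV cap: 90% × $582,500 = $524,250 → $524,200.
Binding constraint: payment-to-income.

$113,100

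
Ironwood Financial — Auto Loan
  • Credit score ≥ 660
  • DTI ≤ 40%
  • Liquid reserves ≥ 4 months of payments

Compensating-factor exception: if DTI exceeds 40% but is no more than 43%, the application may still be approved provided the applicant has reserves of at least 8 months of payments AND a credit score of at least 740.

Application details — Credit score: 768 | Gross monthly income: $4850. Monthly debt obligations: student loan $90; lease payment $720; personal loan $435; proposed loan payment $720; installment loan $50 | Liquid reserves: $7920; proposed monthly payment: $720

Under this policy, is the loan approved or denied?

Credit score 768 ≥ 660 (meets base)
Total debts = (90 + 720 + 435 + 720 + 50) = 2,015. DTI: 2,015 ÷ 4,850 = 41.5%, over the 40% base limit.
Reserves: 7,920 ÷ 720 = 11.0 months (meets 4-month minimum)
41.5% falls in the override range (40%–43%), so the compensating-factor test applies.
Reserves 11.0 ≥ 8 months; credit score 768 ≥ 740.
Both override conditions satisfied; DTI exception granted.

Approved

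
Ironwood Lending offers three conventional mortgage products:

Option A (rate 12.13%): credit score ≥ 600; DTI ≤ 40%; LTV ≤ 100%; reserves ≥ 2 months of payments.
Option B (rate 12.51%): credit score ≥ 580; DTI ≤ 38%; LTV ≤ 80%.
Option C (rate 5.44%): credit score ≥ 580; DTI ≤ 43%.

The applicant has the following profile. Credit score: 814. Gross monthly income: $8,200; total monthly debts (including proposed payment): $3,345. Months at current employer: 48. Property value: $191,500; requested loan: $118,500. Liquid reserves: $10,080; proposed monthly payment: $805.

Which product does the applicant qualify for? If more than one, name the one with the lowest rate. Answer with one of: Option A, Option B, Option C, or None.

Option C

DTI = 3,345/8,200 = 40.8%.
LTV = 118,500/191,500 = 61.9%.
Reserves = 10,080/805 = 12.5 months.
Option A: score 814 ≥ 600; DTI 40.8% > 40%; LTV 61.9% ≤ 100%; reserves 12.5 ≥ 2 mo → does not qualify.
Option B: score 814 ≥ 580; DTI 40.8% > 38%; LTV 61.9% ≤ 80% → does not qualify.
Option C: score 814 ≥ 580; DTI 40.8% ≤ 43% → qualifies.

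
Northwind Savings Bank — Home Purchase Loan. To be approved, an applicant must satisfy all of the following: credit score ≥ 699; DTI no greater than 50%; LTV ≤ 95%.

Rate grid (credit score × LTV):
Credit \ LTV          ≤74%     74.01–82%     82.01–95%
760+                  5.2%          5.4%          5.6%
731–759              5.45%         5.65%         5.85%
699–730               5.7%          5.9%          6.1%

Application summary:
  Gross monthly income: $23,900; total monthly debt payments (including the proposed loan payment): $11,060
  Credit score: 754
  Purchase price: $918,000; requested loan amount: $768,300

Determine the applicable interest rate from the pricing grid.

Credit score 754 ≥ 699; DTI: 11,060 ÷ 23,900 = 46.3%, within the 50% cap
LTV = 768,300/918,000 = 83.7% ≤ 95%
Row: 754 falls in 731–759. Column: 83.7% falls in 82.01–95%. Rate = 5.85%.

5.85%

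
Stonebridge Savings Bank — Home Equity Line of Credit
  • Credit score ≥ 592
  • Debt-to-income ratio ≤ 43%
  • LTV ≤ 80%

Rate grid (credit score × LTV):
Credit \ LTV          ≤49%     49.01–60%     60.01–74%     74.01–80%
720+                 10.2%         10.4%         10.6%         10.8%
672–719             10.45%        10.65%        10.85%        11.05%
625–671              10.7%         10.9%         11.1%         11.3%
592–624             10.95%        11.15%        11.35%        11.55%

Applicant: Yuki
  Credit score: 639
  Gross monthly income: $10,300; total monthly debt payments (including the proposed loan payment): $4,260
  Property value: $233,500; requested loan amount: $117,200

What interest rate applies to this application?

10.9%

Credit score 639 ≥ 592; Debt-to-income = 4,260/10,300 = 41.4% — meets 43% limit
LTV: 117,200 ÷ 233,500 = 50.2%, within 80% cap
Row: 639 falls in 625–671. Column: 50.2% falls in 49.01–60%. Rate = 10.9%.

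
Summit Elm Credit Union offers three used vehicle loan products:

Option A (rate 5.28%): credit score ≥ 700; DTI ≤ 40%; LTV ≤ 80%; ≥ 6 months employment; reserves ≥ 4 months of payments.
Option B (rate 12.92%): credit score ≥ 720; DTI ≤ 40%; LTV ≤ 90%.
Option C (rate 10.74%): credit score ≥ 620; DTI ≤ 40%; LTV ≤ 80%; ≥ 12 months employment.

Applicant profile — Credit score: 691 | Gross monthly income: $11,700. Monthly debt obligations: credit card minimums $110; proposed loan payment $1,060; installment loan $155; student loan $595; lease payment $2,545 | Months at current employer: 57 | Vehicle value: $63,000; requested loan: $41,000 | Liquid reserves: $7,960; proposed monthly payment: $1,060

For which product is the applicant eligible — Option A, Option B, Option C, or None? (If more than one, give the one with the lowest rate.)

Option C

Total debts = (110 + 1,060 + 155 + 595 + 2,545) = 4,465; DTI = 4,465/11,700 = 38.2%.
LTV = 41,000/63,000 = 65.1%.
Reserves = 7,960/1,060 = 7.5 months.
Option A: score 691 < 700; DTI 38.2% ≤ 40%; LTV 65.1% ≤ 80%; employment 57 ≥ 6 mo; reserves 7.5 ≥ 4 mo → does not qualify.
Option B: score 691 < 720; DTI 38.2% ≤ 40%; LTV 65.1% ≤ 90% → does not qualify.
Option C: score 691 ≥ 620; DTI 38.2% ≤ 40%; LTV 65.1% ≤ 80%; employment 57 ≥ 12 mo → qualifies.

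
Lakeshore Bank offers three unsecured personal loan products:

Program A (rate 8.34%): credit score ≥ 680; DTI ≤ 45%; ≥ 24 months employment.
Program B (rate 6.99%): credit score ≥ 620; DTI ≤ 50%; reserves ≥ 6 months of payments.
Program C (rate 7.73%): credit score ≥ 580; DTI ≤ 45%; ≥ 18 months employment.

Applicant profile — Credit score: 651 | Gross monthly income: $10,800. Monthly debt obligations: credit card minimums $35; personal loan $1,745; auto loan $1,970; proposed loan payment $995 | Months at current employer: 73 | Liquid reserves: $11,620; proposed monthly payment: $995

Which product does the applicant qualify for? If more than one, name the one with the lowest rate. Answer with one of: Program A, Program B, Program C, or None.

Total debts = (35 + 1,745 + 1,970 + 995) = 4,745; DTI = 4,745/10,800 = 43.9%.
Reserves = 11,620/995 = 11.7 months.
Program A: score 651 < 680; DTI 43.9% ≤ 45%; employment 73 ≥ 24 mo → does not qualify.
Program B: score 651 ≥ 620; DTI 43.9% ≤ 50%; reserves 11.7 ≥ 6 mo → qualifies.
Program C: score 651 ≥ 580; DTI 43.9% ≤ 45%; employment 73 ≥ 18 mo → qualifies.
Qualifying: Program B, Program C. Lowest rate is 6.99% → Program B.

Program B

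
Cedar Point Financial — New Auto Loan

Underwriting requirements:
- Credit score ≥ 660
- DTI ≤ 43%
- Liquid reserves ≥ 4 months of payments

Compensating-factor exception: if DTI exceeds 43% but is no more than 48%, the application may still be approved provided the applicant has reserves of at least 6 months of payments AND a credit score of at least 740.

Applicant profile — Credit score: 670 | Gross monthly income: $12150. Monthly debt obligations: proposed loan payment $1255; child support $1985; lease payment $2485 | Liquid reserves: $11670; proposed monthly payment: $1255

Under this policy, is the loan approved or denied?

Denied

Credit score 670 ≥ 660 (meets base)
Total debts = (1,255 + 1,985 + 2,485) = 5,725. DTI = 5,725/12,150 = 47.1% > 43% — standard DTI limit exceeded.
Reserves: 11,670 ÷ 1,255 = 9.3 months (meets 4-month minimum)
47.1% falls in the override range (43%–48%), so the compensating-factor test applies.
Reserves 9.3 ≥ 6 months; credit score 670 < 740.
Compensating-factor requirement not fully met.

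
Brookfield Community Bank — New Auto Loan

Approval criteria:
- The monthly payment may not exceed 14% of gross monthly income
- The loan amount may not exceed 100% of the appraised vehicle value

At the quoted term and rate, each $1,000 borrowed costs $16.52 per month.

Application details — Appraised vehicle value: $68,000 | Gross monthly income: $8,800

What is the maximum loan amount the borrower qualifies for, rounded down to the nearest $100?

Payment cap: 14% × $8,800 = $1,232/month.
At $16.52 per $1,000, that supports 1,232/16.52 × 1,000 ≈ $74,576 → $74,500.
LTV cap: 100% × $68,000 = $68,000 → $68,000.
Binding constraint: loan-to-value.

$68,000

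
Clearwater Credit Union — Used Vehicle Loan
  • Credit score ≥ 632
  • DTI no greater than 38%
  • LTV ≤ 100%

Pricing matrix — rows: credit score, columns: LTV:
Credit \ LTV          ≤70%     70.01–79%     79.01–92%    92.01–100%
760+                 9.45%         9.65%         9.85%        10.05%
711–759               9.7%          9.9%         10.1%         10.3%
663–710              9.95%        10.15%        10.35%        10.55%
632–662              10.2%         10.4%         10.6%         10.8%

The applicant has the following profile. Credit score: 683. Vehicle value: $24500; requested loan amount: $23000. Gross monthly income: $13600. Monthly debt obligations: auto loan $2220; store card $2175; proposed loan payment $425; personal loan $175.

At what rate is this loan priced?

10.55%

Credit score 683 ≥ 632; Total monthly debts = (2,220 + 2,175 + 425 + 175) = 4,995. DTI: 4,995 ÷ 13,600 = 36.7%, within the 38% cap
Loan-to-value = 23,000/24,500 = 93.9% — pass (100% max)
Row: 683 falls in 663–710. Column: 93.9% falls in 92.01–100%. Rate = 10.55%.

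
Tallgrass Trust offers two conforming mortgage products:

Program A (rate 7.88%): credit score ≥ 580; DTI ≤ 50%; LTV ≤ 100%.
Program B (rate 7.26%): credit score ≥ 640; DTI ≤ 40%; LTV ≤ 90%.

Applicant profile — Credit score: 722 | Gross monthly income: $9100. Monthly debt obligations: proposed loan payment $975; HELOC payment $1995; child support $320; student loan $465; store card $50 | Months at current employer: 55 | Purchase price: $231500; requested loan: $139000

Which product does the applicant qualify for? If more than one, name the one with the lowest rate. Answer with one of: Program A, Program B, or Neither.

Program A

Total debts = (975 + 1,995 + 320 + 465 + 50) = 3,805; DTI = 3,805/9,100 = 41.8%.
LTV = 139,000/231,500 = 60%.
Program A: score 722 ≥ 580; DTI 41.8% ≤ 50%; LTV 60% ≤ 100% → qualifies.
Program B: score 722 ≥ 640; DTI 41.8% > 40%; LTV 60% ≤ 90% → does not qualify.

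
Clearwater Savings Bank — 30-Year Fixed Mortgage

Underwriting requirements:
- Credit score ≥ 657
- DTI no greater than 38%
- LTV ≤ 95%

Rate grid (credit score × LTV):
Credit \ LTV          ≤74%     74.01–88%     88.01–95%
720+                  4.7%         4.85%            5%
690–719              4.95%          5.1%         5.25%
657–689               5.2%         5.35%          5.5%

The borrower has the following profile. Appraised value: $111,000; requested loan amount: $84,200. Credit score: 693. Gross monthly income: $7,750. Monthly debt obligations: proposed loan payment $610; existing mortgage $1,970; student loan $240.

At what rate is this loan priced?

5.1%

Credit score 693 ≥ 657; Total monthly debts = (610 + 1,970 + 240) = 2,820. Debt-to-income = 2,820/7,750 = 36.4% — meets 38% limit
Loan-to-value = 84,200/111,000 = 75.9% — pass (95% max)
Row: 693 falls in 690–719. Column: 75.9% falls in 74.01–88%. Rate = 5.1%.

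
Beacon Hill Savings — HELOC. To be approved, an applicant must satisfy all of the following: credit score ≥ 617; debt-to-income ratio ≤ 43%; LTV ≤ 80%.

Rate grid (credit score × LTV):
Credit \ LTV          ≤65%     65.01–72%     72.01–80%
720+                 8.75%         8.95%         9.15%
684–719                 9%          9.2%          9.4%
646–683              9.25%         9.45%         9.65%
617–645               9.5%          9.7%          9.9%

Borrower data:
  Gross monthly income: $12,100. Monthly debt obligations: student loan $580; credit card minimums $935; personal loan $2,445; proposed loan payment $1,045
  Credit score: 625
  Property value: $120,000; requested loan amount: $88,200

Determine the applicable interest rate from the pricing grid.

Credit score 625 ≥ 617; Total monthly debts = (580 + 935 + 2,445 + 1,045) = 5,005. DTI = 5,005/12,100 = 41.4% ≤ 43%
LTV = 88,200/120,000 = 73.5% ≤ 80%
Row: 625 falls in 617–645. Column: 73.5% falls in 72.01–80%. Rate = 9.9%.

9.9%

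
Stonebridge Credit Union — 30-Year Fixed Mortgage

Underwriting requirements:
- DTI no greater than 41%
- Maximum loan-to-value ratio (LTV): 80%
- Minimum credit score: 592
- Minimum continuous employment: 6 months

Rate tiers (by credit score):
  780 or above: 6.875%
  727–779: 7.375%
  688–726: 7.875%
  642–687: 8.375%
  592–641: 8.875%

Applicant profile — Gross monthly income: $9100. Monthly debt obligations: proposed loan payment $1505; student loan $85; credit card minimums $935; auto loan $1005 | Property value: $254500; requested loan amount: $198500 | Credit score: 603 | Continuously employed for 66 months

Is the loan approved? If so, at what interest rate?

Credit score 603 ≥ 592 (meets minimum)
Total monthly debts = (1,505 + 85 + 935 + 1,005) = 3,530. DTI = 3,530/9,100 = 38.8% ≤ 41%
LTV = 198,500/254,500 = 78% ≤ 80%
Employment 66 ≥ 6 months
All requirements met. Score 603 falls in the 592–641 tier → 8.875%.

Approved at 8.875%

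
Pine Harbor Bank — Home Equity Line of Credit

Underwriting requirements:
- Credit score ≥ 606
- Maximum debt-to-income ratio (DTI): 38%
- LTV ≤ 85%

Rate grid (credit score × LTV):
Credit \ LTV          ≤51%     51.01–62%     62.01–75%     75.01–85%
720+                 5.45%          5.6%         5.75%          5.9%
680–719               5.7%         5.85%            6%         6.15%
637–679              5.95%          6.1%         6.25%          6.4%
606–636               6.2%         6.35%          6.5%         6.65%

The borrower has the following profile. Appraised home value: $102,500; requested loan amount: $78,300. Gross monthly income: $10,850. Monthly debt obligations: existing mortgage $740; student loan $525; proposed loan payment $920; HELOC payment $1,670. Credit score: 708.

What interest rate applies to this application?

6.15%

Credit score 708 ≥ 606; Total monthly debts = (740 + 525 + 920 + 1,670) = 3,855. Debt-to-income = 3,855/10,850 = 35.5% — meets 38% limit
Loan-to-value = 78,300/102,500 = 76.4% — pass (85% max)
Credit 708 → row 680–719; LTV 76.4% → column 75.01–85%. Grid cell → 6.15%.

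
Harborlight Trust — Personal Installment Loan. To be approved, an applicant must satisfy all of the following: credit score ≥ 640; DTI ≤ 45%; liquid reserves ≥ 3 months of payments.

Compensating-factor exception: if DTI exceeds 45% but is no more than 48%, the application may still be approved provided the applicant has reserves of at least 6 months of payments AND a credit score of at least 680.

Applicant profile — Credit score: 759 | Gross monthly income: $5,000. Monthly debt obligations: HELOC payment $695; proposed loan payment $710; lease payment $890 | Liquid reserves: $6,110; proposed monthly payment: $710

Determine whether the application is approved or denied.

Approved

Credit score 759 ≥ 640 (meets base)
Total debts = (695 + 710 + 890) = 2,295. DTI = 2,295/5,000 = 45.9% > 45% — standard DTI limit exceeded.
Liquid reserves cover 6,110/710 = 8.6 months — ≥ 3 required
DTI 45.9% is within the 45%–48% exception band; checking compensating factors.
Reserves 8.6 ≥ 6 months; credit score 759 ≥ 680.
Both override conditions satisfied; DTI exception granted.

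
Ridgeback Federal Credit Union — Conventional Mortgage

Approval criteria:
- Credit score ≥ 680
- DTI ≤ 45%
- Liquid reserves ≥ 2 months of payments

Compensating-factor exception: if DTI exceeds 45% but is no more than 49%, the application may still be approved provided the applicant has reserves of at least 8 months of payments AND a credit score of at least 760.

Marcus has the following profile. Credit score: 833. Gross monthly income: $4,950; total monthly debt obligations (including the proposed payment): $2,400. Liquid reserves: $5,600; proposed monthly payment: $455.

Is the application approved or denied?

Approved

Credit score 833 ≥ 680 (meets base)
DTI: 2,400 ÷ 4,950 = 48.5%, over the 45% base limit.
Reserves = 5,600/455 = 12.3 months ≥ 2
48.5% falls in the override range (45%–49%), so the compensating-factor test applies.
Reserves 12.3 ≥ 8 months; credit score 833 ≥ 760.
Both compensating conditions met → exception applies.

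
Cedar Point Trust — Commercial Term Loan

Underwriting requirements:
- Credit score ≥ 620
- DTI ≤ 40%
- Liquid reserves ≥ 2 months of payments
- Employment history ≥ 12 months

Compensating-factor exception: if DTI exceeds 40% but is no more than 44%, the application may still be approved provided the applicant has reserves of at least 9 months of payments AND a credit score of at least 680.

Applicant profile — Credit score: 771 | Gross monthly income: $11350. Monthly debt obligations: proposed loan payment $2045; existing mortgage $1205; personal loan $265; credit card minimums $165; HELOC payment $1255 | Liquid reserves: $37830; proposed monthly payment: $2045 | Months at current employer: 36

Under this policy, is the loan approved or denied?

Credit score 771 ≥ 620 (meets base)
Total debts = (2,045 + 1,205 + 265 + 165 + 1,255) = 4,935. DTI = 4,935/11,350 = 43.5% > 40% — standard DTI limit exceeded.
Reserves: 37,830 ÷ 2,045 = 18.5 months (meets 2-month minimum)
Employment 36 ≥ 12 months
43.5% falls in the override range (40%–44%), so the compensating-factor test applies.
Override check — reserves: 18.5 mo (ok); score: 771 (ok).
Both compensating conditions met → exception applies.

Approved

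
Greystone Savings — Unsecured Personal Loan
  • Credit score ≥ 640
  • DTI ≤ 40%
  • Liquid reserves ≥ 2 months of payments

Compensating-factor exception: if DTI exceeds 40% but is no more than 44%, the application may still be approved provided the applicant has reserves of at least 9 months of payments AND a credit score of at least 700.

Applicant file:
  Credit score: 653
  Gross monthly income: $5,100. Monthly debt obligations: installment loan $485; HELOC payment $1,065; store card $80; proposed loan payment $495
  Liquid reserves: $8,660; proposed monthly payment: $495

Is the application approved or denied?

Credit score 653 ≥ 640 (meets base)
Total debts = (485 + 1,065 + 80 + 495) = 2,125. DTI: 2,125 ÷ 5,100 = 41.7%, over the 40% base limit.
Reserves: 8,660 ÷ 495 = 17.5 months (meets 2-month minimum)
DTI 41.7% is within the 40%–44% exception band; checking compensating factors.
Reserves 17.5 ≥ 9 months; credit score 653 < 700.
Override conditions not both satisfied; exception does not apply.

Denied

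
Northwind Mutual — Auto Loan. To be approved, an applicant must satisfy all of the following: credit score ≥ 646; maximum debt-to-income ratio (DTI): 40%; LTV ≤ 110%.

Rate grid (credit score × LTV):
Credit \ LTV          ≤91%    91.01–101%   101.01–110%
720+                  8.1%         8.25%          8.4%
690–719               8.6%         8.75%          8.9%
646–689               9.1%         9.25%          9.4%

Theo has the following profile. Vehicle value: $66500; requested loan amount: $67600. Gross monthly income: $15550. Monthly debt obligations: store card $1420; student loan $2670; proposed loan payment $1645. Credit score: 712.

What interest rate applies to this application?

Credit score 712 ≥ 646; Total monthly debts = (1,420 + 2,670 + 1,645) = 5,735. DTI: 5,735 ÷ 15,550 = 36.9%, within the 40% cap
LTV: 67,600 ÷ 66,500 = 101.7%, within 110% cap
Credit 712 → row 690–719; LTV 101.7% → column 101.01–110%. Grid cell → 8.9%.

8.9%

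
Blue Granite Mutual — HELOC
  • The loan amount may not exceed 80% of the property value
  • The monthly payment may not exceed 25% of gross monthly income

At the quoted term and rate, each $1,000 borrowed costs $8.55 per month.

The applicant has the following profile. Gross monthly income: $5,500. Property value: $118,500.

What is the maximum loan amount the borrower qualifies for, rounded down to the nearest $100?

Payment cap: 25% × $5,500 = $1,375/month.
At $8.55 per $1,000, that supports 1,375/8.55 × 1,000 ≈ $160,818 → $160,800.
LTV cap: 80% × $118,500 = $94,800 → $94,800.
Binding constraint: loan-to-value.

$94,800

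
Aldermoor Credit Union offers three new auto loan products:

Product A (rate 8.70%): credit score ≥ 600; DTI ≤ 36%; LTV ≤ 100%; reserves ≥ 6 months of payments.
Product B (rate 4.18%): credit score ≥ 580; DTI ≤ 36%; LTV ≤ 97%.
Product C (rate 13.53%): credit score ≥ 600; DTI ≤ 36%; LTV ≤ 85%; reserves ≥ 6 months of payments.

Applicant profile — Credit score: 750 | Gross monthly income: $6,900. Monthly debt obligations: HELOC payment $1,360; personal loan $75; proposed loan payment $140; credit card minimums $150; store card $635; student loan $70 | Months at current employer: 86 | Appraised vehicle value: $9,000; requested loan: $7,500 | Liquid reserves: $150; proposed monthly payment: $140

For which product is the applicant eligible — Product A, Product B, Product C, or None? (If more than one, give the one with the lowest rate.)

Total debts = (1,360 + 75 + 140 + 150 + 635 + 70) = 2,430; DTI = 2,430/6,900 = 35.2%.
LTV = 7,500/9,000 = 83.3%.
Reserves = 150/140 = 1.1 months.
Product A: score 750 ≥ 600; DTI 35.2% ≤ 36%; LTV 83.3% ≤ 100%; reserves 1.1 < 6 mo → does not qualify.
Product B: score 750 ≥ 580; DTI 35.2% ≤ 36%; LTV 83.3% ≤ 97% → qualifies.
Product C: score 750 ≥ 600; DTI 35.2% ≤ 36%; LTV 83.3% ≤ 85%; reserves 1.1 < 6 mo → does not qualify.

Product B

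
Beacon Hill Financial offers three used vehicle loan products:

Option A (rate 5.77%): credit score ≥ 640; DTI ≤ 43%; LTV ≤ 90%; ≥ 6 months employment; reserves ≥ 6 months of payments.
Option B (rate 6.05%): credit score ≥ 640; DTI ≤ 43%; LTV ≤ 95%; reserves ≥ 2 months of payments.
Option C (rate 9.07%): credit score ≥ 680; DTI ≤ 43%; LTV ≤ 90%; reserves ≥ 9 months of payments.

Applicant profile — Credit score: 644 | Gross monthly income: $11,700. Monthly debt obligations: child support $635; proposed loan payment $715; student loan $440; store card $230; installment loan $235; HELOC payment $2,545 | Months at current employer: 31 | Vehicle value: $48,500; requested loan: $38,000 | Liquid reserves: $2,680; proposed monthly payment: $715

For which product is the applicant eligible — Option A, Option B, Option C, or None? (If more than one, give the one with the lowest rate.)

Option B

Total debts = (635 + 715 + 440 + 230 + 235 + 2,545) = 4,800; DTI = 4,800/11,700 = 41%.
LTV = 38,000/48,500 = 78.4%.
Reserves = 2,680/715 = 3.7 months.
Option A: score 644 ≥ 640; DTI 41% ≤ 43%; LTV 78.4% ≤ 90%; employment 31 ≥ 6 mo; reserves 3.7 < 6 mo → does not qualify.
Option B: score 644 ≥ 640; DTI 41% ≤ 43%; LTV 78.4% ≤ 95%; reserves 3.7 ≥ 2 mo → qualifies.
Option C: score 644 < 680; DTI 41% ≤ 43%; LTV 78.4% ≤ 90%; reserves 3.7 < 9 mo → does not qualify.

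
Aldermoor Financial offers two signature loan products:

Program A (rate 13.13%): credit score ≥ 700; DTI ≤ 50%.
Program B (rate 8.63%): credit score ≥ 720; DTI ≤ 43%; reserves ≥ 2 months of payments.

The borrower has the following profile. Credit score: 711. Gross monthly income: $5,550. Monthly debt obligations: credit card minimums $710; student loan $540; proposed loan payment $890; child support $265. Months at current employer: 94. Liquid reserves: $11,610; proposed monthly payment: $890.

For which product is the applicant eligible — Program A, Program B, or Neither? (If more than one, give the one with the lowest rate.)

Total debts = (710 + 540 + 890 + 265) = 2,405; DTI = 2,405/5,550 = 43.3%.
Reserves = 11,610/890 = 13.0 months.
Program A: score 711 ≥ 700; DTI 43.3% ≤ 50% → qualifies.
Program B: score 711 < 720; DTI 43.3% > 43%; reserves 13.0 ≥ 2 mo → does not qualify.

Program A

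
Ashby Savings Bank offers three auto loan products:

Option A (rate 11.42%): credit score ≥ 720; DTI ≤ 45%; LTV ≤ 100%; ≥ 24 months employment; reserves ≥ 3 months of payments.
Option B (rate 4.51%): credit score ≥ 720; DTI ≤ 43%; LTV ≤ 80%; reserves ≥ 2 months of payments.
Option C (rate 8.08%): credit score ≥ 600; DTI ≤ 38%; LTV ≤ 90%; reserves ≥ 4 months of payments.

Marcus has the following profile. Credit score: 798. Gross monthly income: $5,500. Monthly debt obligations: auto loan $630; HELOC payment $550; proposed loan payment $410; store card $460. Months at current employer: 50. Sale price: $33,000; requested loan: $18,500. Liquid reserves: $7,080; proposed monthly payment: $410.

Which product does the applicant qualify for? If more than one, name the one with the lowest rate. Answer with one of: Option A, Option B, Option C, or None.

Option B

Total debts = (630 + 550 + 410 + 460) = 2,050; DTI = 2,050/5,500 = 37.3%.
LTV = 18,500/33,000 = 56.1%.
Reserves = 7,080/410 = 17.3 months.
Option A: score 798 ≥ 720; DTI 37.3% ≤ 45%; LTV 56.1% ≤ 100%; employment 50 ≥ 24 mo; reserves 17.3 ≥ 3 mo → qualifies.
Option B: score 798 ≥ 720; DTI 37.3% ≤ 43%; LTV 56.1% ≤ 80%; reserves 17.3 ≥ 2 mo → qualifies.
Option C: score 798 ≥ 600; DTI 37.3% ≤ 38%; LTV 56.1% ≤ 90%; reserves 17.3 ≥ 4 mo → qualifies.
Qualifying: Option A, Option B, Option C. Lowest rate is 4.51% → Option B.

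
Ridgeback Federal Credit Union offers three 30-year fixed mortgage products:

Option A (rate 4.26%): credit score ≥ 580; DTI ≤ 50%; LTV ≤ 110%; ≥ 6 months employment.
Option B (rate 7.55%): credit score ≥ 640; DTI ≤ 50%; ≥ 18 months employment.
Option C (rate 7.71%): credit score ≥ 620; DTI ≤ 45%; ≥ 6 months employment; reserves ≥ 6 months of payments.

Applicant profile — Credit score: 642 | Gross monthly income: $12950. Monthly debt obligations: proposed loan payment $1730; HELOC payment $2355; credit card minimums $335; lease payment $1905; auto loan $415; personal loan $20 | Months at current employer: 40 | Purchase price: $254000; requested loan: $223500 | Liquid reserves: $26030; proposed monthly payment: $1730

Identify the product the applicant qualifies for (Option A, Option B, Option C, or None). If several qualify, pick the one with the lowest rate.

Total debts = (1,730 + 2,355 + 335 + 1,905 + 415 + 20) = 6,760; DTI = 6,760/12,950 = 52.2%.
LTV = 223,500/254,000 = 88%.
Reserves = 26,030/1,730 = 15.0 months.
Option A: score 642 ≥ 580; DTI 52.2% > 50%; LTV 88% ≤ 110%; employment 40 ≥ 6 mo → does not qualify.
Option B: score 642 ≥ 640; DTI 52.2% > 50%; employment 40 ≥ 18 mo → does not qualify.
Option C: score 642 ≥ 620; DTI 52.2% > 45%; employment 40 ≥ 6 mo; reserves 15.0 ≥ 6 mo → does not qualify.

None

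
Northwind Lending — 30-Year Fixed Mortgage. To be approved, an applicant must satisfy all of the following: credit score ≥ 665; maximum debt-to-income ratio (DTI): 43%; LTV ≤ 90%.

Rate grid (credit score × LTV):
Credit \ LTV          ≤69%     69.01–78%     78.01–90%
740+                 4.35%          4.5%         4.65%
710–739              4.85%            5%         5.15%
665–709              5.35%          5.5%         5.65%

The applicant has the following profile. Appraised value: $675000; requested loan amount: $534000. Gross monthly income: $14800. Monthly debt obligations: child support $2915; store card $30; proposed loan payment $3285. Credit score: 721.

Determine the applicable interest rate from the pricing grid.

Credit score 721 ≥ 665; Total monthly debts = (2,915 + 30 + 3,285) = 6,230. Debt-to-income = 6,230/14,800 = 42.1% — meets 43% limit
LTV: 534,000 ÷ 675,000 = 79.1%, within 90% cap
Credit 721 → row 710–739; LTV 79.1% → column 78.01–90%. Grid cell → 5.15%.

5.15%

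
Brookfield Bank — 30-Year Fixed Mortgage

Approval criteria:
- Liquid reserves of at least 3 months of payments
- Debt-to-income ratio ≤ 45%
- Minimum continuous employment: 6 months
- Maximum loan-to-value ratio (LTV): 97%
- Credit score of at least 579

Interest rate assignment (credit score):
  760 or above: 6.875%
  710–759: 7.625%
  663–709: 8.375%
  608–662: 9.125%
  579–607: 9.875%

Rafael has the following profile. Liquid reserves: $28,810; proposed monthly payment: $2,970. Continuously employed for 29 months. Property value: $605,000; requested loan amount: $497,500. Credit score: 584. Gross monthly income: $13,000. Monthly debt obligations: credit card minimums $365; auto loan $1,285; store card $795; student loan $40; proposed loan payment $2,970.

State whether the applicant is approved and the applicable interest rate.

Credit score 584 ≥ 579 (meets minimum)
Loan-to-value = 497,500/605,000 = 82.2% — pass (97% max)
Employment 29 ≥ 6 months
Reserves: 28,810 ÷ 2,970 = 9.7 months (meets 3-month minimum)
Total monthly debts = (365 + 1,285 + 795 + 40 + 2,970) = 5,455. DTI: 5,455 ÷ 13,000 = 42%, within the 45% cap
All requirements met. Score 584 falls in the 579–607 tier → 9.875%.

Approved at 9.875%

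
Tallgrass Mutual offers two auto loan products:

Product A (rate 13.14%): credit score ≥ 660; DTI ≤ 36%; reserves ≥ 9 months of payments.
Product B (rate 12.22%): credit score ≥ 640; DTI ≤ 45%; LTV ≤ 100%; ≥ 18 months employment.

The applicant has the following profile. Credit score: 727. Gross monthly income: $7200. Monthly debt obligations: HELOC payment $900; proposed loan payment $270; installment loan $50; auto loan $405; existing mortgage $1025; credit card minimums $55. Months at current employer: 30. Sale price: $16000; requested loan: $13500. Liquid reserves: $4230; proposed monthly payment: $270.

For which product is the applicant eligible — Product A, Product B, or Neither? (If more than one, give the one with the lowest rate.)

Total debts = (900 + 270 + 50 + 405 + 1,025 + 55) = 2,705; DTI = 2,705/7,200 = 37.6%.
LTV = 13,500/16,000 = 84.4%.
Reserves = 4,230/270 = 15.7 months.
Product A: score 727 ≥ 660; DTI 37.6% > 36%; reserves 15.7 ≥ 9 mo → does not qualify.
Product B: score 727 ≥ 640; DTI 37.6% ≤ 45%; LTV 84.4% ≤ 100%; employment 30 ≥ 18 mo → qualifies.

Product B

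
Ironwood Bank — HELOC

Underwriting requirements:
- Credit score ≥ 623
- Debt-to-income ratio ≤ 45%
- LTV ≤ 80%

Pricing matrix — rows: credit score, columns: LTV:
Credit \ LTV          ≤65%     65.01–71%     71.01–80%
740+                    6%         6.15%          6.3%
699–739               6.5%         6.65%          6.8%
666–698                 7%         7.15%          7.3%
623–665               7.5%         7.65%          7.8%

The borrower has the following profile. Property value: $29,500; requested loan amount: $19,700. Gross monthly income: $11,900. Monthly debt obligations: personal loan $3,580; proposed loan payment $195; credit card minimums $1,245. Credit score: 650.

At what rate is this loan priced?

7.65%

Credit score 650 ≥ 623; Total monthly debts = (3,580 + 195 + 1,245) = 5,020. Debt-to-income = 5,020/11,900 = 42.2% — meets 45% limit
LTV = 19,700/29,500 = 66.8% ≤ 80%
Credit 650 → row 623–665; LTV 66.8% → column 65.01–71%. Grid cell → 7.65%.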